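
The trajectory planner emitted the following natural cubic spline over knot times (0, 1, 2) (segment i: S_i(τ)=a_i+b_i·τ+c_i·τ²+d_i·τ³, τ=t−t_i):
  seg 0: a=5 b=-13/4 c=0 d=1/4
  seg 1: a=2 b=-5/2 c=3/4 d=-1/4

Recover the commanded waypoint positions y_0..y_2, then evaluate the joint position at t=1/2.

y_0 = S_0(0) = a_0 = 5
y_1 = S_1(0) = a_1 = 2
y_2 = S_1(1) = 0
t_q=1/2 is in segment 0 (τ=1/2); S_0(τ)=109/32

y_0=5 y_1=2 y_2=0
S(1/2) = 109/32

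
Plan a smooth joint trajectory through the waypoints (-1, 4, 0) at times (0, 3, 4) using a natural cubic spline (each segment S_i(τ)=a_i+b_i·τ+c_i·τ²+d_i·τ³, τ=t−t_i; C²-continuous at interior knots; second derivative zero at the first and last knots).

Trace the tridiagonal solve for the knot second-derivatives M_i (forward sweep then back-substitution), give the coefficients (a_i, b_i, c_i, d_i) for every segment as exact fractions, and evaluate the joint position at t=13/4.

Δ: Δ0=5/3, Δ1=-4
row 1: diag=8, rhs=-34; c'=1/8, d'=-17/4
back: M1=-17/4
M: M0=0, M1=-17/4, M2=0
seg 0: a=-1, c=M0/2=0, d=(M1−M0)/(6·3)=-17/72, b=Δ0−h0·(2M0+M1)/6=91/24
seg 1: a=4, c=M1/2=-17/8, d=(M2−M1)/(6·1)=17/24, b=Δ1−h1·(2M1+M2)/6=-31/12
t_q=13/4 → seg 1, τ=1/4; S=4+-31/12·τ+-17/8·τ²+17/24·τ³=1655/512

  seg 0: a=-1 b=91/24 c=0 d=-17/72
  seg 1: a=4 b=-31/12 c=-17/8 d=17/24
S(13/4) = 1655/512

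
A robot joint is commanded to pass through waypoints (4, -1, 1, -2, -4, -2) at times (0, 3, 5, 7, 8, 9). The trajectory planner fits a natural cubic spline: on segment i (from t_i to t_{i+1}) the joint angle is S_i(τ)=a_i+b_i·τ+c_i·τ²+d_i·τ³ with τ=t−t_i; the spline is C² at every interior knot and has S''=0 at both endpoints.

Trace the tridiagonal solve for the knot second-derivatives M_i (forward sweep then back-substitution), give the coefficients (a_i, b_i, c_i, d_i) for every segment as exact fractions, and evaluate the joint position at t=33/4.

Δ: Δ0=-5/3, Δ1=1, Δ2=-3/2, Δ3=-2, Δ4=2
row 1: diag=10, rhs=16; c'=1/5, d'=8/5
row 2: denom=8−2·1/5=38/5; d'=(-15−2·8/5)/(38/5)=-91/38
row 3: denom=6−2·5/19=104/19; d'=(-3−2·-91/38)/(104/19)=17/52
row 4: denom=4−1·19/104=397/104; d'=(24−1·17/52)/(397/104)=2462/397
back: M4=2462/397
back: M3=17/52−19/104·2462/397=-320/397
back: M2=-91/38−5/19·-320/397=-1733/794
back: M1=8/5−1/5·-1733/794=1617/794
M: M0=0, M1=1617/794, M2=-1733/794, M3=-320/397, M4=2462/397, M5=0
seg 0: a=4, c=M0/2=0, d=(M1−M0)/(6·3)=539/4764, b=Δ0−h0·(2M0+M1)/6=-12791/4764
seg 1: a=-1, c=M1/2=1617/1588, d=(M2−M1)/(6·2)=-1675/4764, b=Δ1−h1·(2M1+M2)/6=881/2382
seg 2: a=1, c=M2/2=-1733/1588, d=(M3−M2)/(6·2)=1093/9528, b=Δ2−h2·(2M2+M3)/6=533/2382
seg 3: a=-2, c=M3/2=-160/397, d=(M4−M3)/(6·1)=1391/1191, b=Δ3−h3·(2M3+M4)/6=-3293/1191
seg 4: a=-4, c=M4/2=1231/397, d=(M5−M4)/(6·1)=-1231/1191, b=Δ4−h4·(2M4+M5)/6=-80/1191
t_q=33/4 → seg 4, τ=1/4; S=-4+-80/1191·τ+1231/397·τ²+-1231/1191·τ³=-97545/25408

  seg 0: a=4 b=-12791/4764 c=0 d=539/4764
  seg 1: a=-1 b=881/2382 c=1617/1588 d=-1675/4764
  seg 2: a=1 b=533/2382 c=-1733/1588 d=1093/9528
  seg 3: a=-2 b=-3293/1191 c=-160/397 d=1391/1191
  seg 4: a=-4 b=-80/1191 c=1231/397 d=-1231/1191
S(33/4) = -97545/25408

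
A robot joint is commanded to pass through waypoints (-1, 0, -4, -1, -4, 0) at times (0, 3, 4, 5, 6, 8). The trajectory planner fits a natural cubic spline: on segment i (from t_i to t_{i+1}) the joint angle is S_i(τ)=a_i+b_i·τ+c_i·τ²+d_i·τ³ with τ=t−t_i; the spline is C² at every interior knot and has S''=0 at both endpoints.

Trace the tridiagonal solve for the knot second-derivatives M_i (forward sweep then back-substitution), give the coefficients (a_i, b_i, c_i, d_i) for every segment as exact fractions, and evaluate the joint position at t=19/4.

  seg 0: a=-1 b=5837/1995 c=0 d=-1724/5985
  seg 1: a=0 b=-9679/1995 c=-1724/665 d=6871/1995
  seg 2: a=-4 b=118/399 c=5147/665 d=-10046/1995
  seg 3: a=-1 b=1334/1995 c=-4899/665 d=1054/285
  seg 4: a=-4 b=-5926/1995 c=2479/665 d=-2479/3990
S(19/4) = -32961/21280

Δ: Δ0=1/3, Δ1=-4, Δ2=3, Δ3=-3, Δ4=2
row 1: diag=8, rhs=-26; c'=1/8, d'=-13/4
row 2: denom=4−1·1/8=31/8; d'=(42−1·-13/4)/(31/8)=362/31
row 3: denom=4−1·8/31=116/31; d'=(-36−1·362/31)/(116/31)=-739/58
row 4: denom=6−1·31/116=665/116; d'=(30−1·-739/58)/(665/116)=4958/665
back: M4=4958/665
back: M3=-739/58−31/116·4958/665=-9798/665
back: M2=362/31−8/31·-9798/665=10294/665
back: M1=-13/4−1/8·10294/665=-3448/665
M: M0=0, M1=-3448/665, M2=10294/665, M3=-9798/665, M4=4958/665, M5=0
seg 0: a=-1, c=M0/2=0, d=(M1−M0)/(6·3)=-1724/5985, b=Δ0−h0·(2M0+M1)/6=5837/1995
seg 1: a=0, c=M1/2=-1724/665, d=(M2−M1)/(6·1)=6871/1995, b=Δ1−h1·(2M1+M2)/6=-9679/1995
seg 2: a=-4, c=M2/2=5147/665, d=(M3−M2)/(6·1)=-10046/1995, b=Δ2−h2·(2M2+M3)/6=118/399
seg 3: a=-1, c=M3/2=-4899/665, d=(M4−M3)/(6·1)=1054/285, b=Δ3−h3·(2M3+M4)/6=1334/1995
seg 4: a=-4, c=M4/2=2479/665, d=(M5−M4)/(6·2)=-2479/3990, b=Δ4−h4·(2M4+M5)/6=-5926/1995
t_q=19/4 → seg 2, τ=3/4; S=-4+118/399·τ+5147/665·τ²+-10046/1995·τ³=-32961/21280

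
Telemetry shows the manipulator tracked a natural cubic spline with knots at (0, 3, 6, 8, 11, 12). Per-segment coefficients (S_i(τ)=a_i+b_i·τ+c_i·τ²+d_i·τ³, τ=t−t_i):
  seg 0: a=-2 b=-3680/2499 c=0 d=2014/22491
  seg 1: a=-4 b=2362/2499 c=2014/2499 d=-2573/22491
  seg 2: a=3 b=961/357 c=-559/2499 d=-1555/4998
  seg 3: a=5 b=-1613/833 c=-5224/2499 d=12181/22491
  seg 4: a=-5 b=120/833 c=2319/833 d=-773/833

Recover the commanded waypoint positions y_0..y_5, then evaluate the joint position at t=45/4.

y_0 = S_0(0) = a_0 = -2
y_1 = S_1(0) = a_1 = -4
y_2 = S_2(0) = a_2 = 3
y_3 = S_3(0) = a_3 = 5
y_4 = S_4(0) = a_4 = -5
y_5 = S_4(1) = -3
t_q=45/4 is in segment 4 (τ=1/4); S_4(τ)=-36591/7616

y_0=-2 y_1=-4 y_2=3 y_3=5 y_4=-5 y_5=-3
S(45/4) = -36591/7616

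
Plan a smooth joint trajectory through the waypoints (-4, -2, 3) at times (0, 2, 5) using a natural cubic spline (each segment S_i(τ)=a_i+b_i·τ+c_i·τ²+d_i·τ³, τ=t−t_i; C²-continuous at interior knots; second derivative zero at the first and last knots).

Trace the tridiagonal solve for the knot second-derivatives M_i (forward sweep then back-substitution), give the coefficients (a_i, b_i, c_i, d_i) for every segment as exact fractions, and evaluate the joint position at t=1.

  seg 0: a=-4 b=13/15 c=0 d=1/30
  seg 1: a=-2 b=19/15 c=1/5 d=-1/45
S(1) = -31/10

Δ: Δ0=1, Δ1=5/3
row 1: diag=10, rhs=4; c'=3/10, d'=2/5
back: M1=2/5
M: M0=0, M1=2/5, M2=0
seg 0: a=-4, c=M0/2=0, d=(M1−M0)/(6·2)=1/30, b=Δ0−h0·(2M0+M1)/6=13/15
seg 1: a=-2, c=M1/2=1/5, d=(M2−M1)/(6·3)=-1/45, b=Δ1−h1·(2M1+M2)/6=19/15
t_q=1 → seg 0, τ=1; S=-4+13/15·τ+0·τ²+1/30·τ³=-31/10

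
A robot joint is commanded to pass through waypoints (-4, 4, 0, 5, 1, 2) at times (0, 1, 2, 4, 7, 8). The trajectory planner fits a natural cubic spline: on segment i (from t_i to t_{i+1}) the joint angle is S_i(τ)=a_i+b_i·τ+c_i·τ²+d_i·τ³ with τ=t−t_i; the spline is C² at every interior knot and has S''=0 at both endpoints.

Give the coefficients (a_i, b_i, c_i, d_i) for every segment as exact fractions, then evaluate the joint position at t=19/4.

  seg 0: a=-4 b=103829/9030 c=0 d=-31589/9030
  seg 1: a=4 b=4531/4515 c=-31589/3010 d=9917/1806
  seg 2: a=0 b=-4531/1290 c=8998/1505 d=-13421/9030
  seg 3: a=5 b=23183/9030 c=-4423/1505 d=14797/27090
  seg 4: a=1 b=-1436/4515 c=5951/3010 d=-5951/9030
S(19/4) = 1060063/192640

Δ: Δ0=8, Δ1=-4, Δ2=5/2, Δ3=-4/3, Δ4=1
row 1: diag=4, rhs=-72; c'=1/4, d'=-18
row 2: denom=6−1·1/4=23/4; d'=(39−1·-18)/(23/4)=228/23
row 3: denom=10−2·8/23=214/23; d'=(-23−2·228/23)/(214/23)=-985/214
row 4: denom=8−3·69/214=1505/214; d'=(14−3·-985/214)/(1505/214)=5951/1505
back: M4=5951/1505
back: M3=-985/214−69/214·5951/1505=-8846/1505
back: M2=228/23−8/23·-8846/1505=17996/1505
back: M1=-18−1/4·17996/1505=-31589/1505
M: M0=0, M1=-31589/1505, M2=17996/1505, M3=-8846/1505, M4=5951/1505, M5=0
seg 0: a=-4, c=M0/2=0, d=(M1−M0)/(6·1)=-31589/9030, b=Δ0−h0·(2M0+M1)/6=103829/9030
seg 1: a=4, c=M1/2=-31589/3010, d=(M2−M1)/(6·1)=9917/1806, b=Δ1−h1·(2M1+M2)/6=4531/4515
seg 2: a=0, c=M2/2=8998/1505, d=(M3−M2)/(6·2)=-13421/9030, b=Δ2−h2·(2M2+M3)/6=-4531/1290
seg 3: a=5, c=M3/2=-4423/1505, d=(M4−M3)/(6·3)=14797/27090, b=Δ3−h3·(2M3+M4)/6=23183/9030
seg 4: a=1, c=M4/2=5951/3010, d=(M5−M4)/(6·1)=-5951/9030, b=Δ4−h4·(2M4+M5)/6=-1436/4515
t_q=19/4 → seg 3, τ=3/4; S=5+23183/9030·τ+-4423/1505·τ²+14797/27090·τ³=1060063/192640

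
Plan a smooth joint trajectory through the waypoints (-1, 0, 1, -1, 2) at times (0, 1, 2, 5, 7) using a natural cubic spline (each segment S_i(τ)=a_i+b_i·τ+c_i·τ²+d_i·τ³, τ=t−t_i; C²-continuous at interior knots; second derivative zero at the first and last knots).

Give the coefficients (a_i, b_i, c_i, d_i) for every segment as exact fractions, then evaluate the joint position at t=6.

Δ: Δ0=1, Δ1=1, Δ2=-2/3, Δ3=3/2
row 1: diag=4, rhs=0; c'=1/4, d'=0
row 2: denom=8−1·1/4=31/4; d'=(-10−1·0)/(31/4)=-40/31
row 3: denom=10−3·12/31=274/31; d'=(13−3·-40/31)/(274/31)=523/274
back: M3=523/274
back: M2=-40/31−12/31·523/274=-278/137
back: M1=0−1/4·-278/137=139/274
M: M0=0, M1=139/274, M2=-278/137, M3=523/274, M4=0
seg 0: a=-1, c=M0/2=0, d=(M1−M0)/(6·1)=139/1644, b=Δ0−h0·(2M0+M1)/6=1505/1644
seg 1: a=0, c=M1/2=139/548, d=(M2−M1)/(6·1)=-695/1644, b=Δ1−h1·(2M1+M2)/6=961/822
seg 2: a=1, c=M2/2=-139/137, d=(M3−M2)/(6·3)=1079/4932, b=Δ2−h2·(2M2+M3)/6=671/1644
seg 3: a=-1, c=M3/2=523/548, d=(M4−M3)/(6·2)=-523/3288, b=Δ3−h3·(2M3+M4)/6=187/822
t_q=6 → seg 3, τ=1; S=-1+187/822·τ+523/548·τ²+-523/3288·τ³=25/1096

  seg 0: a=-1 b=1505/1644 c=0 d=139/1644
  seg 1: a=0 b=961/822 c=139/548 d=-695/1644
  seg 2: a=1 b=671/1644 c=-139/137 d=1079/4932
  seg 3: a=-1 b=187/822 c=523/548 d=-523/3288
S(6) = 25/1096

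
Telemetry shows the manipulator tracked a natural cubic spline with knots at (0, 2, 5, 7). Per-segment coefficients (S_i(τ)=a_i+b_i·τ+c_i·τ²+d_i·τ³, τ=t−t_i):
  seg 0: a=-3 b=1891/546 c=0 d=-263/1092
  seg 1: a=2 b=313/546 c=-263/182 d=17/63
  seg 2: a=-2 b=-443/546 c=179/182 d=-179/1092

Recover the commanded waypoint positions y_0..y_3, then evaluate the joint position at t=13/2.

y_0 = S_0(0) = a_0 = -3
y_1 = S_1(0) = a_1 = 2
y_2 = S_2(0) = a_2 = -2
y_3 = S_2(2) = -1
t_q=13/2 is in segment 2 (τ=3/2); S_2(τ)=-4535/2912

y_0=-3 y_1=2 y_2=-2 y_3=-1
S(13/2) = -4535/2912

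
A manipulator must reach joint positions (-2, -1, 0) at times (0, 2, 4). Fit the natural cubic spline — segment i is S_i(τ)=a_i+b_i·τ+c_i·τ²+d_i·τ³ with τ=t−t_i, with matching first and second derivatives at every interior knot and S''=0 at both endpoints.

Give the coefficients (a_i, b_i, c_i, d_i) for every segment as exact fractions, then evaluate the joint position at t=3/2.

  seg 0: a=-2 b=1/2 c=0 d=0
  seg 1: a=-1 b=1/2 c=0 d=0
S(3/2) = -5/4

Δ: Δ0=1/2, Δ1=1/2
row 1: diag=8, rhs=0; c'=1/4, d'=0
back: M1=0
M: M0=0, M1=0, M2=0
seg 0: a=-2, c=M0/2=0, d=(M1−M0)/(6·2)=0, b=Δ0−h0·(2M0+M1)/6=1/2
seg 1: a=-1, c=M1/2=0, d=(M2−M1)/(6·2)=0, b=Δ1−h1·(2M1+M2)/6=1/2
t_q=3/2 → seg 0, τ=3/2; S=-2+1/2·τ+0·τ²+0·τ³=-5/4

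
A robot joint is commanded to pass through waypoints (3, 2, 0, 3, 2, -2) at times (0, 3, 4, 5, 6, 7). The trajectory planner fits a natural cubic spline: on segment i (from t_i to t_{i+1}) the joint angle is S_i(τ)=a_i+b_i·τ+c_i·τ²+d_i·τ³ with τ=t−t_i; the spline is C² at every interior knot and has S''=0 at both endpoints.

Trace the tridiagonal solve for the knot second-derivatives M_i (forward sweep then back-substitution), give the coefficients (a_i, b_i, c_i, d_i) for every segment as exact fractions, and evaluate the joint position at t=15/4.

Δ: Δ0=-1/3, Δ1=-2, Δ2=3, Δ3=-1, Δ4=-4
row 1: diag=8, rhs=-10; c'=1/8, d'=-5/4
row 2: denom=4−1·1/8=31/8; d'=(30−1·-5/4)/(31/8)=250/31
row 3: denom=4−1·8/31=116/31; d'=(-24−1·250/31)/(116/31)=-497/58
row 4: denom=4−1·31/116=433/116; d'=(-18−1·-497/58)/(433/116)=-1094/433
back: M4=-1094/433
back: M3=-497/58−31/116·-1094/433=-3418/433
back: M2=250/31−8/31·-3418/433=4374/433
back: M1=-5/4−1/8·4374/433=-1088/433
M: M0=0, M1=-1088/433, M2=4374/433, M3=-3418/433, M4=-1094/433, M5=0
seg 0: a=3, c=M0/2=0, d=(M1−M0)/(6·3)=-544/3897, b=Δ0−h0·(2M0+M1)/6=1199/1299
seg 1: a=2, c=M1/2=-544/433, d=(M2−M1)/(6·1)=2731/1299, b=Δ1−h1·(2M1+M2)/6=-3697/1299
seg 2: a=0, c=M2/2=2187/433, d=(M3−M2)/(6·1)=-3896/1299, b=Δ2−h2·(2M2+M3)/6=1232/1299
seg 3: a=3, c=M3/2=-1709/433, d=(M4−M3)/(6·1)=1162/1299, b=Δ3−h3·(2M3+M4)/6=2666/1299
seg 4: a=2, c=M4/2=-547/433, d=(M5−M4)/(6·1)=547/1299, b=Δ4−h4·(2M4+M5)/6=-4102/1299
t_q=15/4 → seg 1, τ=3/4; S=2+-3697/1299·τ+-544/433·τ²+2731/1299·τ³=1267/27712

  seg 0: a=3 b=1199/1299 c=0 d=-544/3897
  seg 1: a=2 b=-3697/1299 c=-544/433 d=2731/1299
  seg 2: a=0 b=1232/1299 c=2187/433 d=-3896/1299
  seg 3: a=3 b=2666/1299 c=-1709/433 d=1162/1299
  seg 4: a=2 b=-4102/1299 c=-547/433 d=547/1299
S(15/4) = 1267/27712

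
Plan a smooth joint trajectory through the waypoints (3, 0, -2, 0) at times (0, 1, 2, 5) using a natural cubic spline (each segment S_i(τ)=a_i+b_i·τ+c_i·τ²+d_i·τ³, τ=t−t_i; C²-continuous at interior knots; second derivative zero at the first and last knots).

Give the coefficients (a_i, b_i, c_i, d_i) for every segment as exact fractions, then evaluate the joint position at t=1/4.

  seg 0: a=3 b=-295/93 c=0 d=16/93
  seg 1: a=0 b=-247/93 c=16/31 d=13/93
  seg 2: a=-2 b=-112/93 c=29/31 d=-29/279
S(1/4) = 137/62

Δ: Δ0=-3, Δ1=-2, Δ2=2/3
row 1: diag=4, rhs=6; c'=1/4, d'=3/2
row 2: denom=8−1·1/4=31/4; d'=(16−1·3/2)/(31/4)=58/31
back: M2=58/31
back: M1=3/2−1/4·58/31=32/31
M: M0=0, M1=32/31, M2=58/31, M3=0
seg 0: a=3, c=M0/2=0, d=(M1−M0)/(6·1)=16/93, b=Δ0−h0·(2M0+M1)/6=-295/93
seg 1: a=0, c=M1/2=16/31, d=(M2−M1)/(6·1)=13/93, b=Δ1−h1·(2M1+M2)/6=-247/93
seg 2: a=-2, c=M2/2=29/31, d=(M3−M2)/(6·3)=-29/279, b=Δ2−h2·(2M2+M3)/6=-112/93
t_q=1/4 → seg 0, τ=1/4; S=3+-295/93·τ+0·τ²+16/93·τ³=137/62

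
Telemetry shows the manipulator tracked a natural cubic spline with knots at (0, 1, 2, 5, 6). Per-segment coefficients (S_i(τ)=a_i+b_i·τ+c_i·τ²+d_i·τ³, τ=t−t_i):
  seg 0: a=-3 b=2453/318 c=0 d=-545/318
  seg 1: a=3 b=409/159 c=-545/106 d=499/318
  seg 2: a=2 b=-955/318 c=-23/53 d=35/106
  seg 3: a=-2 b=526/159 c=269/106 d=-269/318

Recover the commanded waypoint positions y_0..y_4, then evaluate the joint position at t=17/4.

y_0=-3 y_1=3 y_2=2 y_3=-2 y_4=3
S(17/4) = -21661/6784

y_0 = S_0(0) = a_0 = -3
y_1 = S_1(0) = a_1 = 3
y_2 = S_2(0) = a_2 = 2
y_3 = S_3(0) = a_3 = -2
y_4 = S_3(1) = 3
t_q=17/4 is in segment 2 (τ=9/4); S_2(τ)=-21661/6784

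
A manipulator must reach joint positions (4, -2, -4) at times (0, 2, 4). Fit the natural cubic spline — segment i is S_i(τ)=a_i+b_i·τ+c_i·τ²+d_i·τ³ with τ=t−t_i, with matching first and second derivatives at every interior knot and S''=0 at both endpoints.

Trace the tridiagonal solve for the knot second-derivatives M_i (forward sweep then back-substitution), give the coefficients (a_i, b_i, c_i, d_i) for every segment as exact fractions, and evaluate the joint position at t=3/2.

  seg 0: a=4 b=-7/2 c=0 d=1/8
  seg 1: a=-2 b=-2 c=3/4 d=-1/8
S(3/2) = -53/64

Δ: Δ0=-3, Δ1=-1
row 1: diag=8, rhs=12; c'=1/4, d'=3/2
back: M1=3/2
M: M0=0, M1=3/2, M2=0
seg 0: a=4, c=M0/2=0, d=(M1−M0)/(6·2)=1/8, b=Δ0−h0·(2M0+M1)/6=-7/2
seg 1: a=-2, c=M1/2=3/4, d=(M2−M1)/(6·2)=-1/8, b=Δ1−h1·(2M1+M2)/6=-2
t_q=3/2 → seg 0, τ=3/2; S=4+-7/2·τ+0·τ²+1/8·τ³=-53/64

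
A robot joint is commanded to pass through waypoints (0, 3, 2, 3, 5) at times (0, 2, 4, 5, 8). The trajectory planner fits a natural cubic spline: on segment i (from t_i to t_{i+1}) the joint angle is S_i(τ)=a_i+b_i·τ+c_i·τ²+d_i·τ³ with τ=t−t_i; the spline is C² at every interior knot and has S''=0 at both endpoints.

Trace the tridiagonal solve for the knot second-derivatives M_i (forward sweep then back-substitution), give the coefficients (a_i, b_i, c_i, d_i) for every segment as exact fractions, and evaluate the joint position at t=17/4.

  seg 0: a=0 b=565/258 c=0 d=-89/516
  seg 1: a=3 b=31/258 c=-89/86 d=187/516
  seg 2: a=2 b=85/258 c=49/43 d=-121/258
  seg 3: a=3 b=155/129 c=-23/86 d=23/774
S(17/4) = 11813/5504

Δ: Δ0=3/2, Δ1=-1/2, Δ2=1, Δ3=2/3
row 1: diag=8, rhs=-12; c'=1/4, d'=-3/2
row 2: denom=6−2·1/4=11/2; d'=(9−2·-3/2)/(11/2)=24/11
row 3: denom=8−1·2/11=86/11; d'=(-2−1·24/11)/(86/11)=-23/43
back: M3=-23/43
back: M2=24/11−2/11·-23/43=98/43
back: M1=-3/2−1/4·98/43=-89/43
M: M0=0, M1=-89/43, M2=98/43, M3=-23/43, M4=0
seg 0: a=0, c=M0/2=0, d=(M1−M0)/(6·2)=-89/516, b=Δ0−h0·(2M0+M1)/6=565/258
seg 1: a=3, c=M1/2=-89/86, d=(M2−M1)/(6·2)=187/516, b=Δ1−h1·(2M1+M2)/6=31/258
seg 2: a=2, c=M2/2=49/43, d=(M3−M2)/(6·1)=-121/258, b=Δ2−h2·(2M2+M3)/6=85/258
seg 3: a=3, c=M3/2=-23/86, d=(M4−M3)/(6·3)=23/774, b=Δ3−h3·(2M3+M4)/6=155/129
t_q=17/4 → seg 2, τ=1/4; S=2+85/258·τ+49/43·τ²+-121/258·τ³=11813/5504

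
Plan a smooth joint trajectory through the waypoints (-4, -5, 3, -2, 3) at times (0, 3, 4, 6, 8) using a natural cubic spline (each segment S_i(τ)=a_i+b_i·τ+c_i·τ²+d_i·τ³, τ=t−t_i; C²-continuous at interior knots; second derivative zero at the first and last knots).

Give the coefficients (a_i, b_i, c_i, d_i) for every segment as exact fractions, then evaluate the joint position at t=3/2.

Δ: Δ0=-1/3, Δ1=8, Δ2=-5/2, Δ3=5/2
row 1: diag=8, rhs=50; c'=1/8, d'=25/4
row 2: denom=6−1·1/8=47/8; d'=(-63−1·25/4)/(47/8)=-554/47
row 3: denom=8−2·16/47=344/47; d'=(30−2·-554/47)/(344/47)=1259/172
back: M3=1259/172
back: M2=-554/47−16/47·1259/172=-614/43
back: M1=25/4−1/8·-614/43=691/86
M: M0=0, M1=691/86, M2=-614/43, M3=1259/172, M4=0
seg 0: a=-4, c=M0/2=0, d=(M1−M0)/(6·3)=691/1548, b=Δ0−h0·(2M0+M1)/6=-2245/516
seg 1: a=-5, c=M1/2=691/172, d=(M2−M1)/(6·1)=-1919/516, b=Δ1−h1·(2M1+M2)/6=1987/258
seg 2: a=3, c=M2/2=-307/43, d=(M3−M2)/(6·2)=3715/2064, b=Δ2−h2·(2M2+M3)/6=2363/516
seg 3: a=-2, c=M3/2=1259/344, d=(M4−M3)/(6·2)=-1259/2064, b=Δ3−h3·(2M3+M4)/6=-307/129
t_q=3/2 → seg 0, τ=3/2; S=-4+-2245/516·τ+0·τ²+691/1548·τ³=-12411/1376

  seg 0: a=-4 b=-2245/516 c=0 d=691/1548
  seg 1: a=-5 b=1987/258 c=691/172 d=-1919/516
  seg 2: a=3 b=2363/516 c=-307/43 d=3715/2064
  seg 3: a=-2 b=-307/129 c=1259/344 d=-1259/2064
S(3/2) = -12411/1376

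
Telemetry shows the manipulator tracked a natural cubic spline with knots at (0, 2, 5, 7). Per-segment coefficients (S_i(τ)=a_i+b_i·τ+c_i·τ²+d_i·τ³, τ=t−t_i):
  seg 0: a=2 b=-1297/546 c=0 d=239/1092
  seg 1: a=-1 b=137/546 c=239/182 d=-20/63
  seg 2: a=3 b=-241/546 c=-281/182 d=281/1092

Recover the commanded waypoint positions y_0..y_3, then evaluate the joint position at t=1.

y_0 = S_0(0) = a_0 = 2
y_1 = S_1(0) = a_1 = -1
y_2 = S_2(0) = a_2 = 3
y_3 = S_2(2) = -2
t_q=1 is in segment 0 (τ=1); S_0(τ)=-57/364

y_0=2 y_1=-1 y_2=3 y_3=-2
S(1) = -57/364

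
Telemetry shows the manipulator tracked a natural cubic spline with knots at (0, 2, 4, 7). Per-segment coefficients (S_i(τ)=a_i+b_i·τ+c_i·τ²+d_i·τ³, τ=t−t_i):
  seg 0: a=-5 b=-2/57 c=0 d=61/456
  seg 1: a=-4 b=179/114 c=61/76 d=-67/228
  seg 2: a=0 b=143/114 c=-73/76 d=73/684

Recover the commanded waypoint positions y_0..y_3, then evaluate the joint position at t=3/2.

y_0=-5 y_1=-4 y_2=0 y_3=-2
S(3/2) = -5595/1216

y_0 = S_0(0) = a_0 = -5
y_1 = S_1(0) = a_1 = -4
y_2 = S_2(0) = a_2 = 0
y_3 = S_2(3) = -2
t_q=3/2 is in segment 0 (τ=3/2); S_0(τ)=-5595/1216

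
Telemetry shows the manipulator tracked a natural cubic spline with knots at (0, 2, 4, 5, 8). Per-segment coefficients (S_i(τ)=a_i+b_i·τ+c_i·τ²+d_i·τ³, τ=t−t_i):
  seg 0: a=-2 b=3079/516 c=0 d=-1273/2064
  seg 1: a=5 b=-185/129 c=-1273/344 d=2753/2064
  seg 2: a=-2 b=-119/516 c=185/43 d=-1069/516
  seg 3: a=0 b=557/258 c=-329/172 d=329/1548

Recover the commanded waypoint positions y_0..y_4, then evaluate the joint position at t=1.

y_0=-2 y_1=5 y_2=-2 y_3=0 y_4=-5
S(1) = 2305/688

y_0 = S_0(0) = a_0 = -2
y_1 = S_1(0) = a_1 = 5
y_2 = S_2(0) = a_2 = -2
y_3 = S_3(0) = a_3 = 0
y_4 = S_3(3) = -5
t_q=1 is in segment 0 (τ=1); S_0(τ)=2305/688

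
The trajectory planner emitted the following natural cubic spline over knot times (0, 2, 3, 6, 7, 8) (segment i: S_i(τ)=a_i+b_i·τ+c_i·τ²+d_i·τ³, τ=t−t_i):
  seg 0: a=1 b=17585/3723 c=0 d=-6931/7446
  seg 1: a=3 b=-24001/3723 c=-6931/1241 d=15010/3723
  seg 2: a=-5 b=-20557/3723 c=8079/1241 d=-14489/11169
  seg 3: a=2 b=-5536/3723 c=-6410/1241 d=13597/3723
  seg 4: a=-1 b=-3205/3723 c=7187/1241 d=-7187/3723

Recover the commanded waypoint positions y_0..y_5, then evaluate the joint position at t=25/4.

y_0 = S_0(0) = a_0 = 1
y_1 = S_1(0) = a_1 = 3
y_2 = S_2(0) = a_2 = -5
y_3 = S_3(0) = a_3 = 2
y_4 = S_4(0) = a_4 = -1
y_5 = S_4(1) = 2
t_q=25/4 is in segment 3 (τ=1/4); S_3(τ)=108215/79424

y_0=1 y_1=3 y_2=-5 y_3=2 y_4=-1 y_5=2
S(25/4) = 108215/79424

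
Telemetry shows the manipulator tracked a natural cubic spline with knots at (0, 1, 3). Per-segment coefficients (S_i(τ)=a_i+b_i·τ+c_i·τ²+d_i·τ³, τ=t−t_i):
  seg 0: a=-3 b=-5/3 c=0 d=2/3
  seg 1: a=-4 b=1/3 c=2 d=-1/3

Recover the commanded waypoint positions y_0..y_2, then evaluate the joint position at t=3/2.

y_0=-3 y_1=-4 y_2=2
S(3/2) = -27/8

y_0 = S_0(0) = a_0 = -3
y_1 = S_1(0) = a_1 = -4
y_2 = S_1(2) = 2
t_q=3/2 is in segment 1 (τ=1/2); S_1(τ)=-27/8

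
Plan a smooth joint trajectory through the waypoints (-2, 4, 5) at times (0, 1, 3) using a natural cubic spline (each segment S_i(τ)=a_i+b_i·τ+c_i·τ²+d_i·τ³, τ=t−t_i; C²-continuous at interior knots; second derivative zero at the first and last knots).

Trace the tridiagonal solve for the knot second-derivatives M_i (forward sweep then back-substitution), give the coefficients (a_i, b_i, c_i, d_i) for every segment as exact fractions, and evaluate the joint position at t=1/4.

  seg 0: a=-2 b=83/12 c=0 d=-11/12
  seg 1: a=4 b=25/6 c=-11/4 d=11/24
S(1/4) = -73/256

Δ: Δ0=6, Δ1=1/2
row 1: diag=6, rhs=-33; c'=1/3, d'=-11/2
back: M1=-11/2
M: M0=0, M1=-11/2, M2=0
seg 0: a=-2, c=M0/2=0, d=(M1−M0)/(6·1)=-11/12, b=Δ0−h0·(2M0+M1)/6=83/12
seg 1: a=4, c=M1/2=-11/4, d=(M2−M1)/(6·2)=11/24, b=Δ1−h1·(2M1+M2)/6=25/6
t_q=1/4 → seg 0, τ=1/4; S=-2+83/12·τ+0·τ²+-11/12·τ³=-73/256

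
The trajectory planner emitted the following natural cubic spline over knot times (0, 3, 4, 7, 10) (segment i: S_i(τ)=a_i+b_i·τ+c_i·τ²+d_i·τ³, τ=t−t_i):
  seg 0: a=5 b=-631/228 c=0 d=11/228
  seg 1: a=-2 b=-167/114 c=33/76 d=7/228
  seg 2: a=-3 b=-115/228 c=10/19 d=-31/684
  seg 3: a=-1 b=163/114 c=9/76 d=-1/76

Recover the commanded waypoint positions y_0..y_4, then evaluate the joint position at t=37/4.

y_0=5 y_1=-2 y_2=-3 y_3=-1 y_4=4
S(37/4) = 12971/4864

y_0 = S_0(0) = a_0 = 5
y_1 = S_1(0) = a_1 = -2
y_2 = S_2(0) = a_2 = -3
y_3 = S_3(0) = a_3 = -1
y_4 = S_3(3) = 4
t_q=37/4 is in segment 3 (τ=9/4); S_3(τ)=12971/4864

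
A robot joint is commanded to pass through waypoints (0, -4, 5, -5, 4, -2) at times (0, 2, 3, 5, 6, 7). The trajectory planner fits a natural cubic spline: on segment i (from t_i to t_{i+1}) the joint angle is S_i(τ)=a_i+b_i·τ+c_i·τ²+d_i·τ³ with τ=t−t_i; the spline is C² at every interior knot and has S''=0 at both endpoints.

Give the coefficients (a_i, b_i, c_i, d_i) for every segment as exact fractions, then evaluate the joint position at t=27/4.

  seg 0: a=0 b=-5030/709 c=0 d=903/709
  seg 1: a=-4 b=5806/709 c=5418/709 d=-4843/709
  seg 2: a=5 b=2113/709 c=-9111/709 d=3141/709
  seg 3: a=-5 b=3361/709 c=9735/709 d=-6715/709
  seg 4: a=4 b=2686/709 c=-10410/709 d=3470/709
S(27/4) = 14681/22688

Δ: Δ0=-2, Δ1=9, Δ2=-5, Δ3=9, Δ4=-6
row 1: diag=6, rhs=66; c'=1/6, d'=11
row 2: denom=6−1·1/6=35/6; d'=(-84−1·11)/(35/6)=-114/7
row 3: denom=6−2·12/35=186/35; d'=(84−2·-114/7)/(186/35)=680/31
row 4: denom=4−1·35/186=709/186; d'=(-90−1·680/31)/(709/186)=-20820/709
back: M4=-20820/709
back: M3=680/31−35/186·-20820/709=19470/709
back: M2=-114/7−12/35·19470/709=-18222/709
back: M1=11−1/6·-18222/709=10836/709
M: M0=0, M1=10836/709, M2=-18222/709, M3=19470/709, M4=-20820/709, M5=0
seg 0: a=0, c=M0/2=0, d=(M1−M0)/(6·2)=903/709, b=Δ0−h0·(2M0+M1)/6=-5030/709
seg 1: a=-4, c=M1/2=5418/709, d=(M2−M1)/(6·1)=-4843/709, b=Δ1−h1·(2M1+M2)/6=5806/709
seg 2: a=5, c=M2/2=-9111/709, d=(M3−M2)/(6·2)=3141/709, b=Δ2−h2·(2M2+M3)/6=2113/709
seg 3: a=-5, c=M3/2=9735/709, d=(M4−M3)/(6·1)=-6715/709, b=Δ3−h3·(2M3+M4)/6=3361/709
seg 4: a=4, c=M4/2=-10410/709, d=(M5−M4)/(6·1)=3470/709, b=Δ4−h4·(2M4+M5)/6=2686/709
t_q=27/4 → seg 4, τ=3/4; S=4+2686/709·τ+-10410/709·τ²+3470/709·τ³=14681/22688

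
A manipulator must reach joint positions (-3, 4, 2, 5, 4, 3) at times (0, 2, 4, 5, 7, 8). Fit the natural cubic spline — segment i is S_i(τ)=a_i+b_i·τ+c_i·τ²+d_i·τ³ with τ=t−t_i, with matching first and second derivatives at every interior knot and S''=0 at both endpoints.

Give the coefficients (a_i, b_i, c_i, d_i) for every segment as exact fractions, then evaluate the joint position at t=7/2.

  seg 0: a=-3 b=3513/680 c=0 d=-1133/2720
  seg 1: a=4 b=57/340 c=-3399/1360 d=521/544
  seg 2: a=2 b=1131/680 c=276/85 d=-1299/680
  seg 3: a=5 b=165/68 c=-1689/680 d=347/680
  seg 4: a=4 b=-471/340 c=393/680 d=-131/680
S(7/2) = 40483/21760

Δ: Δ0=7/2, Δ1=-1, Δ2=3, Δ3=-1/2, Δ4=-1
row 1: diag=8, rhs=-27; c'=1/4, d'=-27/8
row 2: denom=6−2·1/4=11/2; d'=(24−2·-27/8)/(11/2)=123/22
row 3: denom=6−1·2/11=64/11; d'=(-21−1·123/22)/(64/11)=-585/128
row 4: denom=6−2·11/32=85/16; d'=(-3−2·-585/128)/(85/16)=393/340
back: M4=393/340
back: M3=-585/128−11/32·393/340=-1689/340
back: M2=123/22−2/11·-1689/340=552/85
back: M1=-27/8−1/4·552/85=-3399/680
M: M0=0, M1=-3399/680, M2=552/85, M3=-1689/340, M4=393/340, M5=0
seg 0: a=-3, c=M0/2=0, d=(M1−M0)/(6·2)=-1133/2720, b=Δ0−h0·(2M0+M1)/6=3513/680
seg 1: a=4, c=M1/2=-3399/1360, d=(M2−M1)/(6·2)=521/544, b=Δ1−h1·(2M1+M2)/6=57/340
seg 2: a=2, c=M2/2=276/85, d=(M3−M2)/(6·1)=-1299/680, b=Δ2−h2·(2M2+M3)/6=1131/680
seg 3: a=5, c=M3/2=-1689/680, d=(M4−M3)/(6·2)=347/680, b=Δ3−h3·(2M3+M4)/6=165/68
seg 4: a=4, c=M4/2=393/680, d=(M5−M4)/(6·1)=-131/680, b=Δ4−h4·(2M4+M5)/6=-471/340
t_q=7/2 → seg 1, τ=3/2; S=4+57/340·τ+-3399/1360·τ²+521/544·τ³=40483/21760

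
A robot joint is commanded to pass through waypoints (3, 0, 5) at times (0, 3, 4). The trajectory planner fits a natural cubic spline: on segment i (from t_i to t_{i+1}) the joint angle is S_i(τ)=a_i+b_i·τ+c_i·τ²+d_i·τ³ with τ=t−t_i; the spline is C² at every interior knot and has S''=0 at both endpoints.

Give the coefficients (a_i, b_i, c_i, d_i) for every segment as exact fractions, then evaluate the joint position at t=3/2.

Δ: Δ0=-1, Δ1=5
row 1: diag=8, rhs=36; c'=1/8, d'=9/2
back: M1=9/2
M: M0=0, M1=9/2, M2=0
seg 0: a=3, c=M0/2=0, d=(M1−M0)/(6·3)=1/4, b=Δ0−h0·(2M0+M1)/6=-13/4
seg 1: a=0, c=M1/2=9/4, d=(M2−M1)/(6·1)=-3/4, b=Δ1−h1·(2M1+M2)/6=7/2
t_q=3/2 → seg 0, τ=3/2; S=3+-13/4·τ+0·τ²+1/4·τ³=-33/32

  seg 0: a=3 b=-13/4 c=0 d=1/4
  seg 1: a=0 b=7/2 c=9/4 d=-3/4
S(3/2) = -33/32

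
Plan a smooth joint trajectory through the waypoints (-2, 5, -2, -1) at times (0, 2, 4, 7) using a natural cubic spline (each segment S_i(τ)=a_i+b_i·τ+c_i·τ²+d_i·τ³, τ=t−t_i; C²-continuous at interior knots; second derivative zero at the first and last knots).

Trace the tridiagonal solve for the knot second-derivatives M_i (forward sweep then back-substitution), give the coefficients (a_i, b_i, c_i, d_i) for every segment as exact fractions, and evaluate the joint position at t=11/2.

Δ: Δ0=7/2, Δ1=-7/2, Δ2=1/3
row 1: diag=8, rhs=-42; c'=1/4, d'=-21/4
row 2: denom=10−2·1/4=19/2; d'=(23−2·-21/4)/(19/2)=67/19
back: M2=67/19
back: M1=-21/4−1/4·67/19=-233/38
M: M0=0, M1=-233/38, M2=67/19, M3=0
seg 0: a=-2, c=M0/2=0, d=(M1−M0)/(6·2)=-233/456, b=Δ0−h0·(2M0+M1)/6=316/57
seg 1: a=5, c=M1/2=-233/76, d=(M2−M1)/(6·2)=367/456, b=Δ1−h1·(2M1+M2)/6=-67/114
seg 2: a=-2, c=M2/2=67/38, d=(M3−M2)/(6·3)=-67/342, b=Δ2−h2·(2M2+M3)/6=-182/57
t_q=11/2 → seg 2, τ=3/2; S=-2+-182/57·τ+67/38·τ²+-67/342·τ³=-1059/304

  seg 0: a=-2 b=316/57 c=0 d=-233/456
  seg 1: a=5 b=-67/114 c=-233/76 d=367/456
  seg 2: a=-2 b=-182/57 c=67/38 d=-67/342
S(11/2) = -1059/304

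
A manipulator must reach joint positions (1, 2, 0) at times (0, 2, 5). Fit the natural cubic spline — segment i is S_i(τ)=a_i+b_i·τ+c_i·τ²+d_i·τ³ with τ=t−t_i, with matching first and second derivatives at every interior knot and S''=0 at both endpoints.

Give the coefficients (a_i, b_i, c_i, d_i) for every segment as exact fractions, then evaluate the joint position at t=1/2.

Δ: Δ0=1/2, Δ1=-2/3
row 1: diag=10, rhs=-7; c'=3/10, d'=-7/10
back: M1=-7/10
M: M0=0, M1=-7/10, M2=0
seg 0: a=1, c=M0/2=0, d=(M1−M0)/(6·2)=-7/120, b=Δ0−h0·(2M0+M1)/6=11/15
seg 1: a=2, c=M1/2=-7/20, d=(M2−M1)/(6·3)=7/180, b=Δ1−h1·(2M1+M2)/6=1/30
t_q=1/2 → seg 0, τ=1/2; S=1+11/15·τ+0·τ²+-7/120·τ³=87/64

  seg 0: a=1 b=11/15 c=0 d=-7/120
  seg 1: a=2 b=1/30 c=-7/20 d=7/180
S(1/2) = 87/64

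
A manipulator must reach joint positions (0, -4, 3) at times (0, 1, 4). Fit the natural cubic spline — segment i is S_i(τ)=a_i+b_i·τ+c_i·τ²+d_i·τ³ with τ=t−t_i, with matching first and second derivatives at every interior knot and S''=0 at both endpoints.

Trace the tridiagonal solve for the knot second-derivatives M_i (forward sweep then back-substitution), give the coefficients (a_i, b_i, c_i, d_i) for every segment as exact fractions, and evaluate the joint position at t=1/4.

Δ: Δ0=-4, Δ1=7/3
row 1: diag=8, rhs=38; c'=3/8, d'=19/4
back: M1=19/4
M: M0=0, M1=19/4, M2=0
seg 0: a=0, c=M0/2=0, d=(M1−M0)/(6·1)=19/24, b=Δ0−h0·(2M0+M1)/6=-115/24
seg 1: a=-4, c=M1/2=19/8, d=(M2−M1)/(6·3)=-19/72, b=Δ1−h1·(2M1+M2)/6=-29/12
t_q=1/4 → seg 0, τ=1/4; S=0+-115/24·τ+0·τ²+19/24·τ³=-607/512

  seg 0: a=0 b=-115/24 c=0 d=19/24
  seg 1: a=-4 b=-29/12 c=19/8 d=-19/72
S(1/4) = -607/512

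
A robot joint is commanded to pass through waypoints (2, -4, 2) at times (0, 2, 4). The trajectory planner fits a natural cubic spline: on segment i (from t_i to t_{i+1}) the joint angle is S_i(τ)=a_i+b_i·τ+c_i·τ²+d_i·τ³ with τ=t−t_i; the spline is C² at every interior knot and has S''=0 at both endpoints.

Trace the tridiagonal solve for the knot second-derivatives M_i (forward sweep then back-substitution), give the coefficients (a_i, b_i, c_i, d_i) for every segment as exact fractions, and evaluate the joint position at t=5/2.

  seg 0: a=2 b=-9/2 c=0 d=3/8
  seg 1: a=-4 b=0 c=9/4 d=-3/8
S(5/2) = -223/64

Δ: Δ0=-3, Δ1=3
row 1: diag=8, rhs=36; c'=1/4, d'=9/2
back: M1=9/2
M: M0=0, M1=9/2, M2=0
seg 0: a=2, c=M0/2=0, d=(M1−M0)/(6·2)=3/8, b=Δ0−h0·(2M0+M1)/6=-9/2
seg 1: a=-4, c=M1/2=9/4, d=(M2−M1)/(6·2)=-3/8, b=Δ1−h1·(2M1+M2)/6=0
t_q=5/2 → seg 1, τ=1/2; S=-4+0·τ+9/4·τ²+-3/8·τ³=-223/64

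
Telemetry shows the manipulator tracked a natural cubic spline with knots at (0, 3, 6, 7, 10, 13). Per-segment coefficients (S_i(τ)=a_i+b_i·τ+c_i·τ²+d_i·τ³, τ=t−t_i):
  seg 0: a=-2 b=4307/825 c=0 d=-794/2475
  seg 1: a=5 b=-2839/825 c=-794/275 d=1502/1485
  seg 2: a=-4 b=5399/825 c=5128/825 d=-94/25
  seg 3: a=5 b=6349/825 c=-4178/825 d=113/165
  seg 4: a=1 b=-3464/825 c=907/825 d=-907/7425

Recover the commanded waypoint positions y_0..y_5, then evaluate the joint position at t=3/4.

y_0 = S_0(0) = a_0 = -2
y_1 = S_1(0) = a_1 = 5
y_2 = S_2(0) = a_2 = -4
y_3 = S_3(0) = a_3 = 5
y_4 = S_4(0) = a_4 = 1
y_5 = S_4(3) = -5
t_q=3/4 is in segment 0 (τ=3/4); S_0(τ)=3133/1760

y_0=-2 y_1=5 y_2=-4 y_3=5 y_4=1 y_5=-5
S(3/4) = 3133/1760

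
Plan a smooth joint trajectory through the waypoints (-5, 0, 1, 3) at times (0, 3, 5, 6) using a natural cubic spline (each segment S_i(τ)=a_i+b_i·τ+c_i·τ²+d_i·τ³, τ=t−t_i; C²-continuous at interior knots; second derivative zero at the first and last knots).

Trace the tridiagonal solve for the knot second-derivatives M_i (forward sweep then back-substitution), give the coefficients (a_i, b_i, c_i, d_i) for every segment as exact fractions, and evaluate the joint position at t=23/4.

Δ: Δ0=5/3, Δ1=1/2, Δ2=2
row 1: diag=10, rhs=-7; c'=1/5, d'=-7/10
row 2: denom=6−2·1/5=28/5; d'=(9−2·-7/10)/(28/5)=13/7
back: M2=13/7
back: M1=-7/10−1/5·13/7=-15/14
M: M0=0, M1=-15/14, M2=13/7, M3=0
seg 0: a=-5, c=M0/2=0, d=(M1−M0)/(6·3)=-5/84, b=Δ0−h0·(2M0+M1)/6=185/84
seg 1: a=0, c=M1/2=-15/28, d=(M2−M1)/(6·2)=41/168, b=Δ1−h1·(2M1+M2)/6=25/42
seg 2: a=1, c=M2/2=13/14, d=(M3−M2)/(6·1)=-13/42, b=Δ2−h2·(2M2+M3)/6=29/21
t_q=23/4 → seg 2, τ=3/4; S=1+29/21·τ+13/14·τ²+-13/42·τ³=2175/896

  seg 0: a=-5 b=185/84 c=0 d=-5/84
  seg 1: a=0 b=25/42 c=-15/28 d=41/168
  seg 2: a=1 b=29/21 c=13/14 d=-13/42
S(23/4) = 2175/896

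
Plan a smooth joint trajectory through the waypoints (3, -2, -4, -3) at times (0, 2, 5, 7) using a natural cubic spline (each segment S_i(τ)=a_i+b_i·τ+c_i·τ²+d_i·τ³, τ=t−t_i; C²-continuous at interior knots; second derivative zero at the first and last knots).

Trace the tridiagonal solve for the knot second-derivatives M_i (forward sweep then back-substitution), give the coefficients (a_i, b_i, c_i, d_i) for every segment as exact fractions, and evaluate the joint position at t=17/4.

Δ: Δ0=-5/2, Δ1=-2/3, Δ2=1/2
row 1: diag=10, rhs=11; c'=3/10, d'=11/10
row 2: denom=10−3·3/10=91/10; d'=(7−3·11/10)/(91/10)=37/91
back: M2=37/91
back: M1=11/10−3/10·37/91=89/91
M: M0=0, M1=89/91, M2=37/91, M3=0
seg 0: a=3, c=M0/2=0, d=(M1−M0)/(6·2)=89/1092, b=Δ0−h0·(2M0+M1)/6=-1543/546
seg 1: a=-2, c=M1/2=89/182, d=(M2−M1)/(6·3)=-2/63, b=Δ1−h1·(2M1+M2)/6=-1009/546
seg 2: a=-4, c=M2/2=37/182, d=(M3−M2)/(6·2)=-37/1092, b=Δ2−h2·(2M2+M3)/6=125/546
t_q=17/4 → seg 1, τ=9/4; S=-2+-1009/546·τ+89/182·τ²+-2/63·τ³=-368/91

  seg 0: a=3 b=-1543/546 c=0 d=89/1092
  seg 1: a=-2 b=-1009/546 c=89/182 d=-2/63
  seg 2: a=-4 b=125/546 c=37/182 d=-37/1092
S(17/4) = -368/91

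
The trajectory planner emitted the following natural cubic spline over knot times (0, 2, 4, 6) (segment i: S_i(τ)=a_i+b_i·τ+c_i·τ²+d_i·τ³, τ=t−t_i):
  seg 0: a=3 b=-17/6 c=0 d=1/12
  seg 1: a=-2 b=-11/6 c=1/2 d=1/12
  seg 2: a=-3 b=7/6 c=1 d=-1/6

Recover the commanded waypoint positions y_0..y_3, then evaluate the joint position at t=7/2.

y_0 = S_0(0) = a_0 = 3
y_1 = S_1(0) = a_1 = -2
y_2 = S_2(0) = a_2 = -3
y_3 = S_2(2) = 2
t_q=7/2 is in segment 1 (τ=3/2); S_1(τ)=-107/32

y_0=3 y_1=-2 y_2=-3 y_3=2
S(7/2) = -107/32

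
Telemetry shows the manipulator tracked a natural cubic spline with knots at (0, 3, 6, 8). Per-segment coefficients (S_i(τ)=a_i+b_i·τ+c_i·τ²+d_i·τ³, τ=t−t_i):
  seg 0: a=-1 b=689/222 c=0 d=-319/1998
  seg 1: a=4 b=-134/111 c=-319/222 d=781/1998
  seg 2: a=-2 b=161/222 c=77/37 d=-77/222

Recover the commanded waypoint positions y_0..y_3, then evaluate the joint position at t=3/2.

y_0 = S_0(0) = a_0 = -1
y_1 = S_1(0) = a_1 = 4
y_2 = S_2(0) = a_2 = -2
y_3 = S_2(2) = 5
t_q=3/2 is in segment 0 (τ=3/2); S_0(τ)=1845/592

y_0=-1 y_1=4 y_2=-2 y_3=5
S(3/2) = 1845/592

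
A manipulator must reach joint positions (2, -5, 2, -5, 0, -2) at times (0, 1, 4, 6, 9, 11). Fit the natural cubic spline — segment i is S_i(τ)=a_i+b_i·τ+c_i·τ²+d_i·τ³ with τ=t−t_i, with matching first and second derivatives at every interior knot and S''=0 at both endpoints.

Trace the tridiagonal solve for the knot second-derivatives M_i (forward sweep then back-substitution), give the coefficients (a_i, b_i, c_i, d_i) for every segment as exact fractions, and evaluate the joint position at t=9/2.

  seg 0: a=2 b=-106115/12282 c=0 d=20141/12282
  seg 1: a=-5 b=-22846/6141 c=20141/4094 d=-106919/110538
  seg 2: a=2 b=-3911/12282 c=-23248/6141 d=4493/4094
  seg 3: a=-5 b=-28147/12282 c=17189/6141 d=-54517/110538
  seg 4: a=0 b=7285/6141 c=-6713/4094 d=6713/24564
S(9/2) = 33785/32752

Δ: Δ0=-7, Δ1=7/3, Δ2=-7/2, Δ3=5/3, Δ4=-1
row 1: diag=8, rhs=56; c'=3/8, d'=7
row 2: denom=10−3·3/8=71/8; d'=(-35−3·7)/(71/8)=-448/71
row 3: denom=10−2·16/71=678/71; d'=(31−2·-448/71)/(678/71)=3097/678
row 4: denom=10−3·71/226=2047/226; d'=(-16−3·3097/678)/(2047/226)=-6713/2047
back: M4=-6713/2047
back: M3=3097/678−71/226·-6713/2047=34378/6141
back: M2=-448/71−16/71·34378/6141=-46496/6141
back: M1=7−3/8·-46496/6141=20141/2047
M: M0=0, M1=20141/2047, M2=-46496/6141, M3=34378/6141, M4=-6713/2047, M5=0
seg 0: a=2, c=M0/2=0, d=(M1−M0)/(6·1)=20141/12282, b=Δ0−h0·(2M0+M1)/6=-106115/12282
seg 1: a=-5, c=M1/2=20141/4094, d=(M2−M1)/(6·3)=-106919/110538, b=Δ1−h1·(2M1+M2)/6=-22846/6141
seg 2: a=2, c=M2/2=-23248/6141, d=(M3−M2)/(6·2)=4493/4094, b=Δ2−h2·(2M2+M3)/6=-3911/12282
seg 3: a=-5, c=M3/2=17189/6141, d=(M4−M3)/(6·3)=-54517/110538, b=Δ3−h3·(2M3+M4)/6=-28147/12282
seg 4: a=0, c=M4/2=-6713/4094, d=(M5−M4)/(6·2)=6713/24564, b=Δ4−h4·(2M4+M5)/6=7285/6141
t_q=9/2 → seg 2, τ=1/2; S=2+-3911/12282·τ+-23248/6141·τ²+4493/4094·τ³=33785/32752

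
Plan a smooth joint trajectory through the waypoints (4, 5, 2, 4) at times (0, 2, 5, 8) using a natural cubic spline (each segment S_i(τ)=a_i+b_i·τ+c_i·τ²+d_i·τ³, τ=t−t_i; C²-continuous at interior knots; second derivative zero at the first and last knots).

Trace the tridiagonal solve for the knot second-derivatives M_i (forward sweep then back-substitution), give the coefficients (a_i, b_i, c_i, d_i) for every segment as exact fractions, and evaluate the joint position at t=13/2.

Δ: Δ0=1/2, Δ1=-1, Δ2=2/3
row 1: diag=10, rhs=-9; c'=3/10, d'=-9/10
row 2: denom=12−3·3/10=111/10; d'=(10−3·-9/10)/(111/10)=127/111
back: M2=127/111
back: M1=-9/10−3/10·127/111=-46/37
M: M0=0, M1=-46/37, M2=127/111, M3=0
seg 0: a=4, c=M0/2=0, d=(M1−M0)/(6·2)=-23/222, b=Δ0−h0·(2M0+M1)/6=203/222
seg 1: a=5, c=M1/2=-23/37, d=(M2−M1)/(6·3)=265/1998, b=Δ1−h1·(2M1+M2)/6=-73/222
seg 2: a=2, c=M2/2=127/222, d=(M3−M2)/(6·3)=-127/1998, b=Δ2−h2·(2M2+M3)/6=-53/111
t_q=13/2 → seg 2, τ=3/2; S=2+-53/111·τ+127/222·τ²+-127/1998·τ³=1395/592

  seg 0: a=4 b=203/222 c=0 d=-23/222
  seg 1: a=5 b=-73/222 c=-23/37 d=265/1998
  seg 2: a=2 b=-53/111 c=127/222 d=-127/1998
S(13/2) = 1395/592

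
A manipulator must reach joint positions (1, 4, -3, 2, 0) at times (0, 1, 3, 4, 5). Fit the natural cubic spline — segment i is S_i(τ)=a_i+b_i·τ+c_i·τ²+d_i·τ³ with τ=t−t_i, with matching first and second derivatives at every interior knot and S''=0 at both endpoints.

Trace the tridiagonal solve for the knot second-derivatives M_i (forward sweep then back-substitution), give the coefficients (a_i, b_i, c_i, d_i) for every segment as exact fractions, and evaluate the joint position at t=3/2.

  seg 0: a=1 b=1195/244 c=0 d=-463/244
  seg 1: a=4 b=-97/122 c=-1389/244 d=1059/488
  seg 2: a=-3 b=151/61 c=447/61 d=-293/61
  seg 3: a=2 b=166/61 c=-432/61 d=144/61
S(3/2) = 9567/3904

Δ: Δ0=3, Δ1=-7/2, Δ2=5, Δ3=-2
row 1: diag=6, rhs=-39; c'=1/3, d'=-13/2
row 2: denom=6−2·1/3=16/3; d'=(51−2·-13/2)/(16/3)=12
row 3: denom=4−1·3/16=61/16; d'=(-42−1·12)/(61/16)=-864/61
back: M3=-864/61
back: M2=12−3/16·-864/61=894/61
back: M1=-13/2−1/3·894/61=-1389/122
M: M0=0, M1=-1389/122, M2=894/61, M3=-864/61, M4=0
seg 0: a=1, c=M0/2=0, d=(M1−M0)/(6·1)=-463/244, b=Δ0−h0·(2M0+M1)/6=1195/244
seg 1: a=4, c=M1/2=-1389/244, d=(M2−M1)/(6·2)=1059/488, b=Δ1−h1·(2M1+M2)/6=-97/122
seg 2: a=-3, c=M2/2=447/61, d=(M3−M2)/(6·1)=-293/61, b=Δ2−h2·(2M2+M3)/6=151/61
seg 3: a=2, c=M3/2=-432/61, d=(M4−M3)/(6·1)=144/61, b=Δ3−h3·(2M3+M4)/6=166/61
t_q=3/2 → seg 1, τ=1/2; S=4+-97/122·τ+-1389/244·τ²+1059/488·τ³=9567/3904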